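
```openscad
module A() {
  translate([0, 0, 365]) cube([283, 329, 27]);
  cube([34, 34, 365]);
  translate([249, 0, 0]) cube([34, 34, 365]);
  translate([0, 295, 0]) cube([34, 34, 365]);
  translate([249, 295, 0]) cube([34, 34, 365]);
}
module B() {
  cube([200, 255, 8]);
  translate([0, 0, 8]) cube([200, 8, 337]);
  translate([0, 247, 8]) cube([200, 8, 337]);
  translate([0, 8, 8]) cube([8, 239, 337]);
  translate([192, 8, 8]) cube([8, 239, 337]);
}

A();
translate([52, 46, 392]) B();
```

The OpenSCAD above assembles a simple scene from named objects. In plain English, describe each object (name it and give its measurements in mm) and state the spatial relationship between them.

A is a simple wooden stool: a rectangular seat 283 mm (x) by 329 mm (y), 27 mm thick, top face at z = 392 mm, on four square legs, each 34×34 mm in cross-section. The legs rest on z = 0, each flush with a corner of the seat.

B is an open storage box with external size 200×255×345 mm and wall thickness 8 mm (the base is also 8 mm thick). The base covers the whole footprint; the four walls stand on the base, with the y-facing walls full-width and the x-facing walls fitting between their inner faces.

The open box is on top of the stool.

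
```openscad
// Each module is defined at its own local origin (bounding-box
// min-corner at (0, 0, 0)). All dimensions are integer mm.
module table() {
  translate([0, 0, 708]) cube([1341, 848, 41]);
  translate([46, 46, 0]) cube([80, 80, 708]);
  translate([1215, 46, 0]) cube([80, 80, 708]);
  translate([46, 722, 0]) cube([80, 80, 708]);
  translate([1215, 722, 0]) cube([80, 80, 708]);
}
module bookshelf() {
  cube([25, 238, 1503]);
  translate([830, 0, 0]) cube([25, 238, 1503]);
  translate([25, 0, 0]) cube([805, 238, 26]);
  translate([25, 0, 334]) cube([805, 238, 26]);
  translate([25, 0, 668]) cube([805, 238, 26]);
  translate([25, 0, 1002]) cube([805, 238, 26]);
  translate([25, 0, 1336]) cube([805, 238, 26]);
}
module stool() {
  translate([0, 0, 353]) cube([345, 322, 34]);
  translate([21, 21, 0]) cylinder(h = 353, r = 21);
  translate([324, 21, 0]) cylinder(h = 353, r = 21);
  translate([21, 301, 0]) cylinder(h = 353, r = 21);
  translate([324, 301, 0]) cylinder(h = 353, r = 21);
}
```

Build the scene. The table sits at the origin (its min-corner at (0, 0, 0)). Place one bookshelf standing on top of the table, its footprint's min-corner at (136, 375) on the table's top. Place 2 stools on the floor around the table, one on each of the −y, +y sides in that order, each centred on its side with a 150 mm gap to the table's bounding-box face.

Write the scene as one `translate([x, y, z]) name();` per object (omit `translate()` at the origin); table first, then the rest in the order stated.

table();
translate([136, 375, 749]) bookshelf();
translate([498, -472, 0]) stool();
translate([498, 998, 0]) stool();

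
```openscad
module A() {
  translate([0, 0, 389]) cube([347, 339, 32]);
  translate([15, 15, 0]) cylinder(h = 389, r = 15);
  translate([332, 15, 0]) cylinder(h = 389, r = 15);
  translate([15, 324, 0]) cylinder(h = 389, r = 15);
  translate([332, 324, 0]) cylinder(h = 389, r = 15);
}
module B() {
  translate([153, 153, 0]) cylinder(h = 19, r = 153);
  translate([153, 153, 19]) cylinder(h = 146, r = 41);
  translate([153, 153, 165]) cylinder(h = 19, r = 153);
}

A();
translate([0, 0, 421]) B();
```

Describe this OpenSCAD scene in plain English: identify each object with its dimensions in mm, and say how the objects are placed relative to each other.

A is a four-legged stool. The seat is a 347×339×32 mm slab whose top surface is at z = 421 mm; four round legs, each 30 mm in diameter, run from the floor (z = 0) to the underside of the seat, each leg's axis is inset half a diameter from the nearest pair of seat edges (so the leg's bounding box is flush with the corner).

B is a spool: two coaxial disc flanges of radius 153 mm and thickness 19 mm, joined by a core cylinder of radius 41 mm and height 146 mm. The lower flange rests on z = 0 and the three cylinders share a vertical axis.

The spool is on top of the stool.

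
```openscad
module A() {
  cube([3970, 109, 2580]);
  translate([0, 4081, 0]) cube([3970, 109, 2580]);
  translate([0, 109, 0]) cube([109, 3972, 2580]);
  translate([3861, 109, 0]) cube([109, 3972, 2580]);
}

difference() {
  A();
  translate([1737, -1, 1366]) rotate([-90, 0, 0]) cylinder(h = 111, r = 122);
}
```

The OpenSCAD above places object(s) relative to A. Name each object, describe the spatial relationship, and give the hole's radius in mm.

The subtracted cylinder has r = 122 mm.

A is a house frame. The house frame has a circular hole through its front wall. The hole's radius is 122 mm.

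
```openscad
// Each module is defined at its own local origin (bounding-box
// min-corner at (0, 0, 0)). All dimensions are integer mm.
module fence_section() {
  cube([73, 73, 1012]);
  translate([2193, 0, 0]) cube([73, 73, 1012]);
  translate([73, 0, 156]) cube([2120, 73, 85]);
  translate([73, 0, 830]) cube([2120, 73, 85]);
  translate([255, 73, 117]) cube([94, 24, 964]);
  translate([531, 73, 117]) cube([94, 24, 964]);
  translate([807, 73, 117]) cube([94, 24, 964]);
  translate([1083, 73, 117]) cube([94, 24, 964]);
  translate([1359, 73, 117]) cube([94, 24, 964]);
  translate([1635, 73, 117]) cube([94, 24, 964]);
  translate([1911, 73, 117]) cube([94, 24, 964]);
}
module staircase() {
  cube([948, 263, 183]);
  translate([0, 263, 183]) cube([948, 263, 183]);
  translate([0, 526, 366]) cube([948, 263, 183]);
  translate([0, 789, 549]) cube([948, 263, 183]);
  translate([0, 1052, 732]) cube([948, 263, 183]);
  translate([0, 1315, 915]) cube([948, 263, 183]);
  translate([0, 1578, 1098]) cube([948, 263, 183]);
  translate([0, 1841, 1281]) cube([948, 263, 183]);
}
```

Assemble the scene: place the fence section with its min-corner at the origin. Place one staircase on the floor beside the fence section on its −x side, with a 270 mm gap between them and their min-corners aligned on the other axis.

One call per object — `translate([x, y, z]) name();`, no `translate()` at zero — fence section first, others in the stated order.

fence_section();
translate([-1218, 0, 0]) staircase();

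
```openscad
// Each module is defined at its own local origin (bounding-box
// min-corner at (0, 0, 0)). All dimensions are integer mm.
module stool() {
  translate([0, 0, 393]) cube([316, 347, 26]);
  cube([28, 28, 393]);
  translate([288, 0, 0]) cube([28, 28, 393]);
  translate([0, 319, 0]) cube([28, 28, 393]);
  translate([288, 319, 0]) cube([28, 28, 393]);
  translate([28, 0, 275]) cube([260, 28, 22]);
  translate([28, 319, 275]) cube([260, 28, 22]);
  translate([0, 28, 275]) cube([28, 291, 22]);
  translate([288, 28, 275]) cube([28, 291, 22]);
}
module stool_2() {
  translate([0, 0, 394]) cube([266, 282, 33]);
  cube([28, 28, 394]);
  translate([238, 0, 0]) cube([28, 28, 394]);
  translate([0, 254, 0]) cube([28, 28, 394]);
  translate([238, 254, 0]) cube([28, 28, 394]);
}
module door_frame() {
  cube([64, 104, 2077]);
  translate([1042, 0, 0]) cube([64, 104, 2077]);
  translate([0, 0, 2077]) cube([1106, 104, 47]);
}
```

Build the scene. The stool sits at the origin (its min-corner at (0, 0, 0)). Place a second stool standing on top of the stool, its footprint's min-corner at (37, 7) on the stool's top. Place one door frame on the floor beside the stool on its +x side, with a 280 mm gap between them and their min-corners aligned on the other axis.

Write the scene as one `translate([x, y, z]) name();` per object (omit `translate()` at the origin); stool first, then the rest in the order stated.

stool();
translate([37, 7, 419]) stool_2();
translate([596, 0, 0]) door_frame();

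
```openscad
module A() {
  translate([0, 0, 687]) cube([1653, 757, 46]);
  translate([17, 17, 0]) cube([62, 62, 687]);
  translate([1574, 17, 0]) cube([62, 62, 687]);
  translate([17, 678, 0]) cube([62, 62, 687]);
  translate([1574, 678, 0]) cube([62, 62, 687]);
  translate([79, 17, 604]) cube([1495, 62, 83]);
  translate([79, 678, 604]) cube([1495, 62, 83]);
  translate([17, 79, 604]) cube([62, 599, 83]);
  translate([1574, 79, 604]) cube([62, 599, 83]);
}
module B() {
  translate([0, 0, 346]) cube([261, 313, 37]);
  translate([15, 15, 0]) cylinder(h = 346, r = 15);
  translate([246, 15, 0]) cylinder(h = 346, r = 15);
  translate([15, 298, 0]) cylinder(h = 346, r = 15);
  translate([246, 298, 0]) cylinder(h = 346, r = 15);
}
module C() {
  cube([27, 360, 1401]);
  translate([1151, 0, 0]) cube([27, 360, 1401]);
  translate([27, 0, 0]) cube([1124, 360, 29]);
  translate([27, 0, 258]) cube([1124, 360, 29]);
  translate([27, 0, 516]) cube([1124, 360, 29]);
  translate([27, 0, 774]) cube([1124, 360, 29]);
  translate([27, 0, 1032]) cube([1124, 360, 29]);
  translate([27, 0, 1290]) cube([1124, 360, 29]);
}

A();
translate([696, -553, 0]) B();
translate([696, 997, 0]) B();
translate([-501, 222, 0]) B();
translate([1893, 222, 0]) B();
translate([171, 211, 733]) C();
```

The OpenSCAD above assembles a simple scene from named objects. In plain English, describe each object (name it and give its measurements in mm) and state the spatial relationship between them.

A is a rectangular dining table. The top is 1653×757×46 mm with its upper surface at z = 733 mm. It stands on four 62×62 mm square legs, each inset 17 mm from the nearest pair of top edges, running from the floor to the underside of the top. Four apron rails, 62 mm thick and 83 mm tall, run between adjacent legs with their top edges flush with the underside of the top and their outer faces flush with the legs' outer faces.

B is a four-legged stool. The seat is a 261×313×37 mm slab whose top surface is at z = 383 mm; four round legs, each 30 mm in diameter, run from the floor (z = 0) to the underside of the seat, each leg's axis is inset half a diameter from the nearest pair of seat edges (so the leg's bounding box is flush with the corner).

C is an open bookshelf. Two side panels, each 27 mm thick, 360 mm deep and 1401 mm tall, stand 1178 mm apart (outside-to-outside). Between them sit 6 shelves, each 29 mm thick and 360 mm deep, spanning the full gap between the sides. The bottom shelf rests on the floor (its underside at z = 0) and the clear gap between one shelf's top and the next shelf's underside is 229 mm.

Four stools sit around the table at the −y, +y, −x, +x sides. The bookshelf is on top of the table.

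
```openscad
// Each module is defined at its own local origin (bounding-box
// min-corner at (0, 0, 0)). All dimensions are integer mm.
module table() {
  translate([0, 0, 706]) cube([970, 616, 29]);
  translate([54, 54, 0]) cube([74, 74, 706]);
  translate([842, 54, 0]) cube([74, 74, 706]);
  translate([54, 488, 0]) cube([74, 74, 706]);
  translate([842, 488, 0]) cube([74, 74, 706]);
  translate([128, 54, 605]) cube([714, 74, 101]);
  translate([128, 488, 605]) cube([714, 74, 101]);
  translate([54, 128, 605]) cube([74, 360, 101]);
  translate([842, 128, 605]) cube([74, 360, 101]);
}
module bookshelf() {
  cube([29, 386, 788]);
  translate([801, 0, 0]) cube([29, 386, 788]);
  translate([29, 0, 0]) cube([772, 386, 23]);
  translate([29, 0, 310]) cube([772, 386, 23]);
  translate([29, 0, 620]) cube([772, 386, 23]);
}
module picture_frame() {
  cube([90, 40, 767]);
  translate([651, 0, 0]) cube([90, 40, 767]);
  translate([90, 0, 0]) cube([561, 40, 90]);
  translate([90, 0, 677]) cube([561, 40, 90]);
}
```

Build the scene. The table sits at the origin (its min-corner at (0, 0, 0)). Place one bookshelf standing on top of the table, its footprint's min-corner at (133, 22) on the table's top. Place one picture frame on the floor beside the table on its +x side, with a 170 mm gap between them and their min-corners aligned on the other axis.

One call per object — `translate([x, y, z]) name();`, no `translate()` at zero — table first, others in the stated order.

table();
translate([133, 22, 735]) bookshelf();
translate([1140, 0, 0]) picture_frame();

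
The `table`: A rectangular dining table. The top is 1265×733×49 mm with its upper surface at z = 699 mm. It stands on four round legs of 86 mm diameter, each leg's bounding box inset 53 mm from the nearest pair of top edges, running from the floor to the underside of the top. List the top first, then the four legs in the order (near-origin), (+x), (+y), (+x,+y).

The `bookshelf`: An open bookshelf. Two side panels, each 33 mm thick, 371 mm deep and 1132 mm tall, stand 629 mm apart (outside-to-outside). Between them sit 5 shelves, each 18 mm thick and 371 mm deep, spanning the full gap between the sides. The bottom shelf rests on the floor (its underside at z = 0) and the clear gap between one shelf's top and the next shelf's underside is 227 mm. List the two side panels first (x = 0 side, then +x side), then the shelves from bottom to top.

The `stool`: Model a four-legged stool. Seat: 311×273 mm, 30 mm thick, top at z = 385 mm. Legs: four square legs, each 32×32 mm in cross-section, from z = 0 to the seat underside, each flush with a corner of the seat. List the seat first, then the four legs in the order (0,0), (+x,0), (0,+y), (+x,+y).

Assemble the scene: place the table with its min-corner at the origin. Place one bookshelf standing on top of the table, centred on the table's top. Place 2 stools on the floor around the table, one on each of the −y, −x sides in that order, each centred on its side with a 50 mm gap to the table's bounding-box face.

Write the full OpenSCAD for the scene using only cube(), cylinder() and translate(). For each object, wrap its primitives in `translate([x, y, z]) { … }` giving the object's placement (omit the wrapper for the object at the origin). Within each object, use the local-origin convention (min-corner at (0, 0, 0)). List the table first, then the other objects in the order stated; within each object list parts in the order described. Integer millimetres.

translate([0, 0, 650]) cube([1265, 733, 49]);
translate([96, 96, 0]) cylinder(h = 650, r = 43);
translate([1169, 96, 0]) cylinder(h = 650, r = 43);
translate([96, 637, 0]) cylinder(h = 650, r = 43);
translate([1169, 637, 0]) cylinder(h = 650, r = 43);
translate([318, 181, 699]) {
  cube([33, 371, 1132]);
  translate([596, 0, 0]) cube([33, 371, 1132]);
  translate([33, 0, 0]) cube([563, 371, 18]);
  translate([33, 0, 245]) cube([563, 371, 18]);
  translate([33, 0, 490]) cube([563, 371, 18]);
  translate([33, 0, 735]) cube([563, 371, 18]);
  translate([33, 0, 980]) cube([563, 371, 18]);
}
translate([477, -323, 0]) {
  translate([0, 0, 355]) cube([311, 273, 30]);
  cube([32, 32, 355]);
  translate([279, 0, 0]) cube([32, 32, 355]);
  translate([0, 241, 0]) cube([32, 32, 355]);
  translate([279, 241, 0]) cube([32, 32, 355]);
}
translate([-361, 230, 0]) {
  translate([0, 0, 355]) cube([311, 273, 30]);
  cube([32, 32, 355]);
  translate([279, 0, 0]) cube([32, 32, 355]);
  translate([0, 241, 0]) cube([32, 32, 355]);
  translate([279, 241, 0]) cube([32, 32, 355]);
}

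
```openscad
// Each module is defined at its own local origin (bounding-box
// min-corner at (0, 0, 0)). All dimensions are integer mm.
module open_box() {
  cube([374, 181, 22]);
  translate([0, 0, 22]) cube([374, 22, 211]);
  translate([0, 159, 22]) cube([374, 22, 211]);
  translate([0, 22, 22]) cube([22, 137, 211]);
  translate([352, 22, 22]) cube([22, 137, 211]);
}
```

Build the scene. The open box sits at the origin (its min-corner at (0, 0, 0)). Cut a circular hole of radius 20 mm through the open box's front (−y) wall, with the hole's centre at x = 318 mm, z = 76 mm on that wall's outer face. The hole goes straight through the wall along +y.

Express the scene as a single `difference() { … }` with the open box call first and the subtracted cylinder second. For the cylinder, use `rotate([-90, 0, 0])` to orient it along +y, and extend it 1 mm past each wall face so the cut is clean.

difference() {
  open_box();
  translate([318, -1, 76]) rotate([-90, 0, 0]) cylinder(h = 24, r = 20);
}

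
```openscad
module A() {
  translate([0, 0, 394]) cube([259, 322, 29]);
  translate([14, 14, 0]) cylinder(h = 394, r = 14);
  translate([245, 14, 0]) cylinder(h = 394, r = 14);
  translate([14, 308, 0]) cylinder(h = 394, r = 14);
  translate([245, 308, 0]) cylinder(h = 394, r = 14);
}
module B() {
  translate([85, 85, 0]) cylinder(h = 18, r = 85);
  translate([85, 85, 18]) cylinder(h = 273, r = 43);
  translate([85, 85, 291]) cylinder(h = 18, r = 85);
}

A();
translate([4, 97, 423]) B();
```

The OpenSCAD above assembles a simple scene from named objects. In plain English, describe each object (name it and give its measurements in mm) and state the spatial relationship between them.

A is a four-legged stool. The seat is a 259×322×29 mm slab whose top surface is at z = 423 mm; four round legs, each 28 mm in diameter, run from the floor (z = 0) to the underside of the seat, each leg's axis is inset half a diameter from the nearest pair of seat edges (so the leg's bounding box is flush with the corner).

B is a spool: two coaxial disc flanges of radius 85 mm and thickness 18 mm, joined by a core cylinder of radius 43 mm and height 273 mm. The lower flange rests on z = 0 and the three cylinders share a vertical axis.

The spool is on top of the stool.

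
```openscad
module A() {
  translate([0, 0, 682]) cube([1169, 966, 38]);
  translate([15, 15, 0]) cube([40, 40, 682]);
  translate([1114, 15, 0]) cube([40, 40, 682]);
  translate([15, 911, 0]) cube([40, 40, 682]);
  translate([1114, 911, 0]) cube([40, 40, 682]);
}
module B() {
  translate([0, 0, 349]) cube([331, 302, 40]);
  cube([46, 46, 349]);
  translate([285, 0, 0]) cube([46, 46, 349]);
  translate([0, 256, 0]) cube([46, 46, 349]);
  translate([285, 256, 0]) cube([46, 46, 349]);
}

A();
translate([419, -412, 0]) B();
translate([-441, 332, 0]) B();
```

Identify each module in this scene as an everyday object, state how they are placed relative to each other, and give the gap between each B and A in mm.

Each stool's nearest face is 110 mm from the table's bounding box.

A is a table. B is a stool. Two stools sit around the table at the −y, −x sides. The gap between each stool and the table is 110 mm.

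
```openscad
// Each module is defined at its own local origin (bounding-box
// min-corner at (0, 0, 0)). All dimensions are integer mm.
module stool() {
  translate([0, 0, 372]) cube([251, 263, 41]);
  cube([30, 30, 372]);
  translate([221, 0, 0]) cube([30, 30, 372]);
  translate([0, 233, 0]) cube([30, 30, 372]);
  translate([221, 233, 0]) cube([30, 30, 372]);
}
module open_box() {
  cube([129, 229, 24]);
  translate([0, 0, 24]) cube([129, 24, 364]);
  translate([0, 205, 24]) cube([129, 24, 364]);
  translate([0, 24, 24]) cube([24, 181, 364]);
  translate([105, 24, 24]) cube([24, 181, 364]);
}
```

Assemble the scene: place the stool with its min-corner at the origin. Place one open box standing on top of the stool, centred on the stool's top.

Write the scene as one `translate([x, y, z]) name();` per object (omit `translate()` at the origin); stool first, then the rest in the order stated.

stool();
translate([61, 17, 413]) open_box();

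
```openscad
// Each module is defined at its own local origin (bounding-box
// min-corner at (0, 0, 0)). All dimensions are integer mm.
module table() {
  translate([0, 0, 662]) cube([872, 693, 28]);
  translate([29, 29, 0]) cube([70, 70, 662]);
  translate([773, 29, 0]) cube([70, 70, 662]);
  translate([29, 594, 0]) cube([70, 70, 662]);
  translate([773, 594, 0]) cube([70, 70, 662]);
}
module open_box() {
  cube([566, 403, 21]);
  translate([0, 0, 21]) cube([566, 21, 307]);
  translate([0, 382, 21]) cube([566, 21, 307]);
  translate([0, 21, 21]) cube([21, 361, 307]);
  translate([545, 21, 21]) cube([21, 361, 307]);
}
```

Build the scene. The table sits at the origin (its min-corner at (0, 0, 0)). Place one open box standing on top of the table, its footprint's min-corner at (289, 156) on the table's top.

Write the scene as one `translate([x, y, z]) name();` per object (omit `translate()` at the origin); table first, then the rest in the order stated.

table();
translate([289, 156, 690]) open_box();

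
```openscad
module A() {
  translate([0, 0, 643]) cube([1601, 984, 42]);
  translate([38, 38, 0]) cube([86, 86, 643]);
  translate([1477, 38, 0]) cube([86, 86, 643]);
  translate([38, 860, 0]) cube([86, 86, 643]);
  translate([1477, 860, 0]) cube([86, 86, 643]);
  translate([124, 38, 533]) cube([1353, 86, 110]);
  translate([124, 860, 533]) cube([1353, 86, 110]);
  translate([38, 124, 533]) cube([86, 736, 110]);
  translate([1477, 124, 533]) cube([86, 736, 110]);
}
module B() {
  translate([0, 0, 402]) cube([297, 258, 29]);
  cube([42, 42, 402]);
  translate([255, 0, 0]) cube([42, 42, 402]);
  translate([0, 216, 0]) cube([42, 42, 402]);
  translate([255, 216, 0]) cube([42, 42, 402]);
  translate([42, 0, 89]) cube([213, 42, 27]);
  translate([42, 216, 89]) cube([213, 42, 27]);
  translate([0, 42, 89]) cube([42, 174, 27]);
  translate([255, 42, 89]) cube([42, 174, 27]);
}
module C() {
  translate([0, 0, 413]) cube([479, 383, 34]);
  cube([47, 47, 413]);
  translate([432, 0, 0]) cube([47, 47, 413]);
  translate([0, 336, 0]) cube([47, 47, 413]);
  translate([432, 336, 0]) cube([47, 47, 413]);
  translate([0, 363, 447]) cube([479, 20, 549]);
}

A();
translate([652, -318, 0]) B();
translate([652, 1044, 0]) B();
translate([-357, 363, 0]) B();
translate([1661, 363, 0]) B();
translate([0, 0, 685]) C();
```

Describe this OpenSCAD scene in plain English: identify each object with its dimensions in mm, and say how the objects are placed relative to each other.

A is a table with a 1601×984 mm rectangular top, 42 mm thick, top surface at z = 685 mm, supported by four 86×86 mm square legs, each inset 38 mm from the nearest pair of top edges, running from the floor. Four apron rails, 86 mm thick and 110 mm tall, run between adjacent legs with their top edges flush with the underside of the top and their outer faces flush with the legs' outer faces.

B is a four-legged stool. The seat is a 297×258×29 mm slab whose top surface is at z = 431 mm; four square legs, each 42×42 mm in cross-section, run from the floor (z = 0) to the underside of the seat, each flush with a corner of the seat. Four stretchers, 42 mm wide and 27 mm tall, connect adjacent legs with their undersides at z = 89 mm, each running between the inner faces of the legs it joins and aligned with the legs' outer faces on the other axis.

C is a chair. The seat is a 479×383×34 mm slab with its top at z = 447 mm, on four 47×47 mm corner legs (flush with the seat edges, standing on z = 0). A flat backrest 20 mm thick, 549 mm tall, spans the full seat width and rises from the seat top along its +y edge, rear face flush with the rear of the seat.

Four stools sit around the table at the −y, +y, −x, +x sides. The chair is on top of the table.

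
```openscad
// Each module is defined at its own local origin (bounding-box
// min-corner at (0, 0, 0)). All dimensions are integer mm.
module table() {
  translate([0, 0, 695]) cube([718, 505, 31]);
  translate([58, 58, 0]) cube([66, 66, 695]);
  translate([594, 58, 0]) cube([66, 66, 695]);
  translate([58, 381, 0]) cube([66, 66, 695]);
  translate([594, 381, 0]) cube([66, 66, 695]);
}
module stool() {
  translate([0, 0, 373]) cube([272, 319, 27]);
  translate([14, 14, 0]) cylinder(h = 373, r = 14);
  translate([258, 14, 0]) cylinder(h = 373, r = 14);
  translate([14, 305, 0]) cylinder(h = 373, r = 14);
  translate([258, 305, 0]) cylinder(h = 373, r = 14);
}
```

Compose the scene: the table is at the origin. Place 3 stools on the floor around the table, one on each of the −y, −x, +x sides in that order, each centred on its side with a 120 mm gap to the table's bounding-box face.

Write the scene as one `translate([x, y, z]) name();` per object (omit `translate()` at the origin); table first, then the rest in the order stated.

table();
translate([223, -439, 0]) stool();
translate([-392, 93, 0]) stool();
translate([838, 93, 0]) stool();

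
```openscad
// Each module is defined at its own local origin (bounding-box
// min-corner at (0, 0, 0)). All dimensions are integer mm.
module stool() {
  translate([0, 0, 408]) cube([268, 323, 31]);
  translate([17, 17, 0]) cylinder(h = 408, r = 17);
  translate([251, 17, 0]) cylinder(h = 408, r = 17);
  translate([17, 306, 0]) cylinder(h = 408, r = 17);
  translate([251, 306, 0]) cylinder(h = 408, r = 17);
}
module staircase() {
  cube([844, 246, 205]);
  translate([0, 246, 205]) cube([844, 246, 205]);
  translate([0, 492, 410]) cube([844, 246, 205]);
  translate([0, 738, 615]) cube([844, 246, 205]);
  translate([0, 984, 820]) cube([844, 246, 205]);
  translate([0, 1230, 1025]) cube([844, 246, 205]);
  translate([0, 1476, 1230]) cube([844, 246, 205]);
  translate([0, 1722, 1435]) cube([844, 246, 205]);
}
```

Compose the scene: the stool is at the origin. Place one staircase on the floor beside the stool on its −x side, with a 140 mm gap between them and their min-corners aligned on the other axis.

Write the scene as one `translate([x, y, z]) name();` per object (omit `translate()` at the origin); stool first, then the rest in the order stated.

stool();
translate([-984, 0, 0]) staircase();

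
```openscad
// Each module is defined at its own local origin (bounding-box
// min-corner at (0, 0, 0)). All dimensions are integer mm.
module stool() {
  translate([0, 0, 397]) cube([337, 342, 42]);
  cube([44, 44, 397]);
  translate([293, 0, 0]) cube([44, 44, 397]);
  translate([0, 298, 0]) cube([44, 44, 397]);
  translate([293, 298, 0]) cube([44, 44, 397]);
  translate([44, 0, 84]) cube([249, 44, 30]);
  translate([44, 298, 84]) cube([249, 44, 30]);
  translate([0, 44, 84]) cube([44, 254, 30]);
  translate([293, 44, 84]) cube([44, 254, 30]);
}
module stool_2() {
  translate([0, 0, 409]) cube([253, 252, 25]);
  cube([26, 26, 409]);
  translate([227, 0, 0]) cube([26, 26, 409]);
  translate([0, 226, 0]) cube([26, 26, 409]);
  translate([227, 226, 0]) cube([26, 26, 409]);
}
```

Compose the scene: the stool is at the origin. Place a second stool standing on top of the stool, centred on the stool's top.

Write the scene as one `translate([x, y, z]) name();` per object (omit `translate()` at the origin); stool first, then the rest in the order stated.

stool();
translate([42, 45, 439]) stool_2();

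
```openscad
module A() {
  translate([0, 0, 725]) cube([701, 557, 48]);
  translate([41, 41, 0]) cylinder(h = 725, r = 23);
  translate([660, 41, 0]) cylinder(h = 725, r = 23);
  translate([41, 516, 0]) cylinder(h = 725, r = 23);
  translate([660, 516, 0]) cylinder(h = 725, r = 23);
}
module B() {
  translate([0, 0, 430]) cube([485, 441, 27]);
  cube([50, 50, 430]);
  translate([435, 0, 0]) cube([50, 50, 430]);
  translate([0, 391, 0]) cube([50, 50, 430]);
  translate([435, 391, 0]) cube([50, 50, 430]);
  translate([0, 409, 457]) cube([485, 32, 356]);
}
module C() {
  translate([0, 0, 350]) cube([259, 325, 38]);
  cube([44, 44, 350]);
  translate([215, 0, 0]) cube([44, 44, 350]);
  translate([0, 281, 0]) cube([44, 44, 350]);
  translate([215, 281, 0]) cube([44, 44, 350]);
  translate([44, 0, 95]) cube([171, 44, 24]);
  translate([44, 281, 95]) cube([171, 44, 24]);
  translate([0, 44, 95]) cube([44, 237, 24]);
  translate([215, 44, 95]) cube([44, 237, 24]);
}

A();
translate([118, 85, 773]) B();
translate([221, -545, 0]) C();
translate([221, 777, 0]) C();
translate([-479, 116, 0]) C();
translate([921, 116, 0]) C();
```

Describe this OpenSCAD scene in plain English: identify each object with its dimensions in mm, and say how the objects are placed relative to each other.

A is a rectangular dining table. The top is 701×557×48 mm with its upper surface at z = 773 mm. It stands on four round legs of 46 mm diameter, each leg's bounding box inset 18 mm from the nearest pair of top edges, running from the floor to the underside of the top.

B is a chair: 485×441 mm seat, 27 mm thick, top at z = 457 mm, on four 50 mm square corner legs flush with the seat edges. A 32 mm thick backrest slab spans the full seat width, extending 356 mm above the seat top, its back face flush with the seat's +y edge.

C is a four-legged stool. The seat is 259×325 mm, 38 mm thick, top at z = 388 mm. It stands on four square legs, each 44×44 mm in cross-section, from z = 0 to the seat underside, each flush with a corner of the seat. Four stretchers, 44 mm wide and 24 mm tall, connect adjacent legs with their undersides at z = 95 mm, each running between the inner faces of the legs it joins and aligned with the legs' outer faces on the other axis.

The chair is on top of the table. Four stools sit around the table at the −y, +y, −x, +x sides.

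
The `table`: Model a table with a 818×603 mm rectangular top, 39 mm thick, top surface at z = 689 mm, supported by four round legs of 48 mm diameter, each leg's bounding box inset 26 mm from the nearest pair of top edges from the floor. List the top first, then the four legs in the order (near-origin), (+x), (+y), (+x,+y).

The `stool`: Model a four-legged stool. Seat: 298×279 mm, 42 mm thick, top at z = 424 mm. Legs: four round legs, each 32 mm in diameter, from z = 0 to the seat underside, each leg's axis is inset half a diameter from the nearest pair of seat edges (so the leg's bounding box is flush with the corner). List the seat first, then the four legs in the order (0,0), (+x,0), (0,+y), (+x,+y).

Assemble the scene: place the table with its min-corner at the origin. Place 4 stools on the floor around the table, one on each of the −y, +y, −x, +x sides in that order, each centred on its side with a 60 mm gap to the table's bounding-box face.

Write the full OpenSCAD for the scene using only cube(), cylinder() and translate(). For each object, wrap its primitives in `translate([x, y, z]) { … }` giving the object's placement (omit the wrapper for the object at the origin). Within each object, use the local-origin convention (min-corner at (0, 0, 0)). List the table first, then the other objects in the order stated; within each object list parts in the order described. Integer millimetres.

translate([0, 0, 650]) cube([818, 603, 39]);
translate([50, 50, 0]) cylinder(h = 650, r = 24);
translate([768, 50, 0]) cylinder(h = 650, r = 24);
translate([50, 553, 0]) cylinder(h = 650, r = 24);
translate([768, 553, 0]) cylinder(h = 650, r = 24);
translate([260, -339, 0]) {
  translate([0, 0, 382]) cube([298, 279, 42]);
  translate([16, 16, 0]) cylinder(h = 382, r = 16);
  translate([282, 16, 0]) cylinder(h = 382, r = 16);
  translate([16, 263, 0]) cylinder(h = 382, r = 16);
  translate([282, 263, 0]) cylinder(h = 382, r = 16);
}
translate([260, 663, 0]) {
  translate([0, 0, 382]) cube([298, 279, 42]);
  translate([16, 16, 0]) cylinder(h = 382, r = 16);
  translate([282, 16, 0]) cylinder(h = 382, r = 16);
  translate([16, 263, 0]) cylinder(h = 382, r = 16);
  translate([282, 263, 0]) cylinder(h = 382, r = 16);
}
translate([-358, 162, 0]) {
  translate([0, 0, 382]) cube([298, 279, 42]);
  translate([16, 16, 0]) cylinder(h = 382, r = 16);
  translate([282, 16, 0]) cylinder(h = 382, r = 16);
  translate([16, 263, 0]) cylinder(h = 382, r = 16);
  translate([282, 263, 0]) cylinder(h = 382, r = 16);
}
translate([878, 162, 0]) {
  translate([0, 0, 382]) cube([298, 279, 42]);
  translate([16, 16, 0]) cylinder(h = 382, r = 16);
  translate([282, 16, 0]) cylinder(h = 382, r = 16);
  translate([16, 263, 0]) cylinder(h = 382, r = 16);
  translate([282, 263, 0]) cylinder(h = 382, r = 16);
}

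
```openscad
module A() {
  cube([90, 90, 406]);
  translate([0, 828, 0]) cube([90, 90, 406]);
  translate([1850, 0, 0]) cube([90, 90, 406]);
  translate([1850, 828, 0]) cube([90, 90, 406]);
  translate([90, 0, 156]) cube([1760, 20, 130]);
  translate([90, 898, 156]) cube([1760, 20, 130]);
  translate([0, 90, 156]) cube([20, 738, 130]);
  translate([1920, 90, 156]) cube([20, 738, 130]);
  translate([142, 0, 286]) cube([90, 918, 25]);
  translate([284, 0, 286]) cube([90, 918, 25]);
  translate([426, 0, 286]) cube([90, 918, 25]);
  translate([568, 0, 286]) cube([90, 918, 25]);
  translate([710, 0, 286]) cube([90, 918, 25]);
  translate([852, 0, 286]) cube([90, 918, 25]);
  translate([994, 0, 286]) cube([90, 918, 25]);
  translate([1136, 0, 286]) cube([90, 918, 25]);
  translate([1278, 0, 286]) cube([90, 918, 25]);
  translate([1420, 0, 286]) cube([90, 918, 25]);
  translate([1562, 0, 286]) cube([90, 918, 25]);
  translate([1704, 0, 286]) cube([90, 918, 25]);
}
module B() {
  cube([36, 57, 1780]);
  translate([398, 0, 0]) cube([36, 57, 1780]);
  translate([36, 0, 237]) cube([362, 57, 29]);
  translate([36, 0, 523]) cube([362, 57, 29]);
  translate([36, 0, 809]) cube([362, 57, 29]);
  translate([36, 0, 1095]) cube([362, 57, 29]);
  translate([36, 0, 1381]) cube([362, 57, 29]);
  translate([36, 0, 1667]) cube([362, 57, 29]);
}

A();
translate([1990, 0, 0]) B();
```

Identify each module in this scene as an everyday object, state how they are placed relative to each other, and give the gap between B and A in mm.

The ladder's nearest face is 50 mm from the bed frame's +x face.

A is a bed frame. B is a ladder. The ladder is on the floor beside the bed frame on its +x side. The gap between the ladder and the bed frame is 50 mm.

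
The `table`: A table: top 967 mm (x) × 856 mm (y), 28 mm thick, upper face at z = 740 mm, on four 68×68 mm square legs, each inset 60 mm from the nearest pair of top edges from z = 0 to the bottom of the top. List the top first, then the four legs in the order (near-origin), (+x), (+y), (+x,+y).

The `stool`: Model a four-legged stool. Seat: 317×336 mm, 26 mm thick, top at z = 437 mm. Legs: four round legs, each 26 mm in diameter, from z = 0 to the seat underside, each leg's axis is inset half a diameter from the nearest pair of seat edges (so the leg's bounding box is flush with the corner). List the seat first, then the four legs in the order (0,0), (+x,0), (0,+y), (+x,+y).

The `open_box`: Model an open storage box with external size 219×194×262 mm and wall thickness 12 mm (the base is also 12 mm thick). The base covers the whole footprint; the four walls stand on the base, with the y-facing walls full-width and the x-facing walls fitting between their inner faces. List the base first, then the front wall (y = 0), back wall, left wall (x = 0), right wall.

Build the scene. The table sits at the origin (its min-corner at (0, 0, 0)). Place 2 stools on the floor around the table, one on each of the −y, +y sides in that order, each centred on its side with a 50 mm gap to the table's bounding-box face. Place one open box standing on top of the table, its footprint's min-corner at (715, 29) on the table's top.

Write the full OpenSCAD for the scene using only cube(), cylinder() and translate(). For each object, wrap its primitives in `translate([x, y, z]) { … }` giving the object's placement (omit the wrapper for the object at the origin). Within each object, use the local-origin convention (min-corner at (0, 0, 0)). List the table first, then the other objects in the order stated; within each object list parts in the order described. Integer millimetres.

translate([0, 0, 712]) cube([967, 856, 28]);
translate([60, 60, 0]) cube([68, 68, 712]);
translate([839, 60, 0]) cube([68, 68, 712]);
translate([60, 728, 0]) cube([68, 68, 712]);
translate([839, 728, 0]) cube([68, 68, 712]);
translate([325, -386, 0]) {
  translate([0, 0, 411]) cube([317, 336, 26]);
  translate([13, 13, 0]) cylinder(h = 411, r = 13);
  translate([304, 13, 0]) cylinder(h = 411, r = 13);
  translate([13, 323, 0]) cylinder(h = 411, r = 13);
  translate([304, 323, 0]) cylinder(h = 411, r = 13);
}
translate([325, 906, 0]) {
  translate([0, 0, 411]) cube([317, 336, 26]);
  translate([13, 13, 0]) cylinder(h = 411, r = 13);
  translate([304, 13, 0]) cylinder(h = 411, r = 13);
  translate([13, 323, 0]) cylinder(h = 411, r = 13);
  translate([304, 323, 0]) cylinder(h = 411, r = 13);
}
translate([715, 29, 740]) {
  cube([219, 194, 12]);
  translate([0, 0, 12]) cube([219, 12, 250]);
  translate([0, 182, 12]) cube([219, 12, 250]);
  translate([0, 12, 12]) cube([12, 170, 250]);
  translate([207, 12, 12]) cube([12, 170, 250]);
}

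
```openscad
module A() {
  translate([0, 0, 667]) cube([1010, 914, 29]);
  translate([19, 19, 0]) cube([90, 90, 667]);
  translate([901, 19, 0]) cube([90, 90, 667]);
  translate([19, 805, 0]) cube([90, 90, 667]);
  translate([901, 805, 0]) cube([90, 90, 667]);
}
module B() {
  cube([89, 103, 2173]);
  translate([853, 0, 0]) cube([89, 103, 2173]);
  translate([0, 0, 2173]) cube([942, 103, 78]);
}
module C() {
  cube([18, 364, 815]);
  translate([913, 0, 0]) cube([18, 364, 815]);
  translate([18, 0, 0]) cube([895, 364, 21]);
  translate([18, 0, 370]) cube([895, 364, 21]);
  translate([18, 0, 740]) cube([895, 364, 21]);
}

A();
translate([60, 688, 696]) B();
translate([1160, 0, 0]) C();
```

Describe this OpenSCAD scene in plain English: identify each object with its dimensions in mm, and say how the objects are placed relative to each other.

A is a rectangular dining table. The top is 1010×914×29 mm with its upper surface at z = 696 mm. It stands on four 90×90 mm square legs, each inset 19 mm from the nearest pair of top edges, running from the floor to the underside of the top.

B is a door frame. The clear opening is 764 mm wide and 2173 mm high. Two 89 mm wide jambs, 103 mm deep, stand either side of the opening from the floor to the top of the opening. A 78 mm thick head sits across the top of both jambs, spanning the full outside width of the frame.

C is a bookshelf 931 mm wide overall, 364 mm deep and 815 mm tall. The two sides are 18 mm thick vertical panels. 3 horizontal shelves of 21 mm thickness span between the inner faces of the sides; the lowest shelf sits on the floor and shelves are stacked with a clear vertical gap of 349 mm between each pair.

The door frame is on top of the table. The bookshelf is on the floor beside the table on its +x side.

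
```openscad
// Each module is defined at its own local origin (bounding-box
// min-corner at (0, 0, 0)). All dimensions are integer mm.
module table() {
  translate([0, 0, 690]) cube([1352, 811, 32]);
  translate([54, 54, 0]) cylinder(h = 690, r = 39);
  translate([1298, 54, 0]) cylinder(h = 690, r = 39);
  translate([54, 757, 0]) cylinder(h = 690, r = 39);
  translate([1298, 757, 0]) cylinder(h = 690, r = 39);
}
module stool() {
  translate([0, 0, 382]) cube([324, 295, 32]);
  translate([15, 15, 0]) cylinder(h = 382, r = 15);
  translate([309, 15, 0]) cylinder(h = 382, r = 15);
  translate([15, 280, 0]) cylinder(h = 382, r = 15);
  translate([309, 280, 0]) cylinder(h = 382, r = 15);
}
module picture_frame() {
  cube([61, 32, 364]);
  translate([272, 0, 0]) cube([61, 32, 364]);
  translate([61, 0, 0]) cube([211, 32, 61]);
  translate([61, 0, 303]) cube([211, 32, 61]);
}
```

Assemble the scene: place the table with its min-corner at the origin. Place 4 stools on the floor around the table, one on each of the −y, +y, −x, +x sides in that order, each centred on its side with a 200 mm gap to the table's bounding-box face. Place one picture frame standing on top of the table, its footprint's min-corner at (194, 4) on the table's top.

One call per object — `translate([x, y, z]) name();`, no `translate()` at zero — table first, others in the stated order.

table();
translate([514, -495, 0]) stool();
translate([514, 1011, 0]) stool();
translate([-524, 258, 0]) stool();
translate([1552, 258, 0]) stool();
translate([194, 4, 722]) picture_frame();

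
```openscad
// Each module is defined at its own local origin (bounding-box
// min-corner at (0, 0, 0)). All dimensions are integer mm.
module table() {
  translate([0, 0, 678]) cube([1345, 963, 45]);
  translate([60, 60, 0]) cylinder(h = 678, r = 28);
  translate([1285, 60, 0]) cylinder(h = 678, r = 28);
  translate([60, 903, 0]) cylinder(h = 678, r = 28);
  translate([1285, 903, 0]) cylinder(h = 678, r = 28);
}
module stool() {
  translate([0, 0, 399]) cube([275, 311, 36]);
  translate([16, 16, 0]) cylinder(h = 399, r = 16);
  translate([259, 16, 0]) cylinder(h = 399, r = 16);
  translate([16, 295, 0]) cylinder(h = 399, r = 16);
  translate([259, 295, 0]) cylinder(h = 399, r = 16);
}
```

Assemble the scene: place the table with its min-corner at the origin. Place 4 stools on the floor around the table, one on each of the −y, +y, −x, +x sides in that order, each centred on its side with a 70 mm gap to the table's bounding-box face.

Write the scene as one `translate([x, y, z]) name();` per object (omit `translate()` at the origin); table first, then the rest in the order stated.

table();
translate([535, -381, 0]) stool();
translate([535, 1033, 0]) stool();
translate([-345, 326, 0]) stool();
translate([1415, 326, 0]) stool();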